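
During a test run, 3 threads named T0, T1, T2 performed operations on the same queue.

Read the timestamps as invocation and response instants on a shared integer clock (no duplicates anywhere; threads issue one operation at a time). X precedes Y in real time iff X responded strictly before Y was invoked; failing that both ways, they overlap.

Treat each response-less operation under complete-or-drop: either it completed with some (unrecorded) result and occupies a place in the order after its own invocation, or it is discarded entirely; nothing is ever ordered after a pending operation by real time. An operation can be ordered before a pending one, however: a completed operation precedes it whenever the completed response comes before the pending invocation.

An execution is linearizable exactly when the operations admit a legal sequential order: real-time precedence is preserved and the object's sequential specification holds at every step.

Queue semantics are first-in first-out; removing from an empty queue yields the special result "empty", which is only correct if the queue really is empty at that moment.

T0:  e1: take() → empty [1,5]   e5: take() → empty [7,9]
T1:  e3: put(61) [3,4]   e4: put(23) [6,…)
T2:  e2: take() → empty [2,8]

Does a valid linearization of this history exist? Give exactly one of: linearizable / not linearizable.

not linearizable

already the first 9 events (up to e5's response at time 9) admit no linearization; the first 8 still do
all 8 real-time-respecting orders fail — 4 completed queue operations, no legal replay
including or dropping the 1 pending operation (e4) in any combination fails
for example e1, e2, e3, e5 (pending dropped) fails at step 4: e5 take() → empty is not legal there
for example e1, e3, e2, e5 (pending dropped) fails at step 3: e2 take() → empty is not legal there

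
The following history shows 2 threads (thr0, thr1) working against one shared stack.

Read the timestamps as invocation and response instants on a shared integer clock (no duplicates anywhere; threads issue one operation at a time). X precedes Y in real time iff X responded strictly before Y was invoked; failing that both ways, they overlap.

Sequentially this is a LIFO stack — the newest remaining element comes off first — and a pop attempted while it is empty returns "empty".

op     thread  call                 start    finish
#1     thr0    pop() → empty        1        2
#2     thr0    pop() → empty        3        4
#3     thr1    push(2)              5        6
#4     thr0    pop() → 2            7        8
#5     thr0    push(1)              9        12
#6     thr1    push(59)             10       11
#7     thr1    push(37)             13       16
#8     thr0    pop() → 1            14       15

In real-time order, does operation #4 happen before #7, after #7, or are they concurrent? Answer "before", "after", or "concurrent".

before

#4 spans [7,8], #7 spans [13,16]
resp(#4)=8 < inv(#7)=13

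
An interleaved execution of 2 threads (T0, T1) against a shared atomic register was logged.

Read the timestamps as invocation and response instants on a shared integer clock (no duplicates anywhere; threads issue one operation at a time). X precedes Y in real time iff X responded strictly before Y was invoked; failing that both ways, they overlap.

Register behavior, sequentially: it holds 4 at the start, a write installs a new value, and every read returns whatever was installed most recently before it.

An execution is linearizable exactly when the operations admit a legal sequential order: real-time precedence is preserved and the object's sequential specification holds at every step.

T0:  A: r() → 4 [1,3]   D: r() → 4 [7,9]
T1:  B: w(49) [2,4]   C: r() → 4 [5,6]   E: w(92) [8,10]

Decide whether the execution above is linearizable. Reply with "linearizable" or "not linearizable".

cut after 5 events: linearizable; cut after 6 events (C responds, time 6): not linearizable
the 3 completed operations admit 2 real-time orders; each fails the atomic register replay
one such order, A, B, C, breaks at step 3 where C r() → 4 is illegal
one such order, B, A, C, breaks at step 2 where A r() → 4 is illegal

not linearizable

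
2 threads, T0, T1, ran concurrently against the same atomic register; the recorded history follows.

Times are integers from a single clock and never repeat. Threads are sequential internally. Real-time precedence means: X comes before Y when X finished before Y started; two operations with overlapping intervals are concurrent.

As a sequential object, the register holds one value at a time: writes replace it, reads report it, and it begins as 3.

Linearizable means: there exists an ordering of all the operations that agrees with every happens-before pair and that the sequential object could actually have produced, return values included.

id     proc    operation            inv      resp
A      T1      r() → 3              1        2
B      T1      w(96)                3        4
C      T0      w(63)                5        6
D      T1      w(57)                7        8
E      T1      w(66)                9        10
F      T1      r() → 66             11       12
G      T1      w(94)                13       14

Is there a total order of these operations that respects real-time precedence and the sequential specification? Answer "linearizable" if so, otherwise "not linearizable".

linearizable

witness order: A, B, C, D, E, F, G
step 1: A r() → 3 — value 3
step 2: B w(96) — value 96
step 3: C w(63) — value 63
step 4: D w(57) — value 57
step 5: E w(66) — value 66
step 6: F r() → 66 — value 66
step 7: G w(94) — value 94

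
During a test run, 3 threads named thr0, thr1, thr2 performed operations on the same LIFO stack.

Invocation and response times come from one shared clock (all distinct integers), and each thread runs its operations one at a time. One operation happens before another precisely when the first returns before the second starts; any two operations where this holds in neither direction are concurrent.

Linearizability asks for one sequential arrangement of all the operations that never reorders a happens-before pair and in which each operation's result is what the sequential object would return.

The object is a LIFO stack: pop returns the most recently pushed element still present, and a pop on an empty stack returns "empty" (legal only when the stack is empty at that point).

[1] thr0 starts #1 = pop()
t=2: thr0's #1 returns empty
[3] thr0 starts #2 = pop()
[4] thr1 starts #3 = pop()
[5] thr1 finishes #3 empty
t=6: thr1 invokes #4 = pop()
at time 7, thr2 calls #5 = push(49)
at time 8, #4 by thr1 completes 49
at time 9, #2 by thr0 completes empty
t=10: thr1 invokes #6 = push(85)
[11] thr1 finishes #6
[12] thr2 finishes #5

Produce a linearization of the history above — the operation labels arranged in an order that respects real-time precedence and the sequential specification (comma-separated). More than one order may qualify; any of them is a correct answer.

#1, #2, #3, #5, #4, #6

after step 1 (#1 pop() → empty): stack <>
after step 2 (#2 pop() → empty): stack <>
after step 3 (#3 pop() → empty): stack <>
after step 4 (#5 push(49)): stack <49>
after step 5 (#4 pop() → 49): stack <>
after step 6 (#6 push(85)): stack <85>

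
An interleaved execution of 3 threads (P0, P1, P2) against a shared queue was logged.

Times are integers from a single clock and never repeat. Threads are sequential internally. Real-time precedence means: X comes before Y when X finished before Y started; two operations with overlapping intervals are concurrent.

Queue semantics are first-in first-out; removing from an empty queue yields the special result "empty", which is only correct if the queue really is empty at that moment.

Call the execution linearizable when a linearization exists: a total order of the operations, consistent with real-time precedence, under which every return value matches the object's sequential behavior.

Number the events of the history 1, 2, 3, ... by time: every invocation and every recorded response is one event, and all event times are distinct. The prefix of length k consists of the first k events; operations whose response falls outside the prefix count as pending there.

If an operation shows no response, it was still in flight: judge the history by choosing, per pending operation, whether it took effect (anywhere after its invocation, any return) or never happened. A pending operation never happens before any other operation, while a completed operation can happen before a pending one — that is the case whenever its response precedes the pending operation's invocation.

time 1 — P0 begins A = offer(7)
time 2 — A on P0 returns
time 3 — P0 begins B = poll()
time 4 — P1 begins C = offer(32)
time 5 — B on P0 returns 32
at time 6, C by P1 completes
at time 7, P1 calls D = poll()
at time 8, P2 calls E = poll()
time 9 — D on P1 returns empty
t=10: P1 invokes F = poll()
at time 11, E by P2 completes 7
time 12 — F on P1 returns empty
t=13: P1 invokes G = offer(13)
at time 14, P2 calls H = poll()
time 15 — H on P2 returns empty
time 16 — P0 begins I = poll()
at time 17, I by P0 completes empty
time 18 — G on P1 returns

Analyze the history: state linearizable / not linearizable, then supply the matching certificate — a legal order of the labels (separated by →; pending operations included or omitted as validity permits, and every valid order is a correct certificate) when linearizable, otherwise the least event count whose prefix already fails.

cut after 4 events: linearizable; cut after 5 events (B responds, time 5): not linearizable
the sole real-time-consistent order of 2 completed operations fails the queue replay
including or dropping the 1 pending operation (C) in any combination fails
e.g. A, B (pending dropped): illegal at step 2, since B poll() → 32 cannot apply there

not linearizable — minimal violating prefix: 5 events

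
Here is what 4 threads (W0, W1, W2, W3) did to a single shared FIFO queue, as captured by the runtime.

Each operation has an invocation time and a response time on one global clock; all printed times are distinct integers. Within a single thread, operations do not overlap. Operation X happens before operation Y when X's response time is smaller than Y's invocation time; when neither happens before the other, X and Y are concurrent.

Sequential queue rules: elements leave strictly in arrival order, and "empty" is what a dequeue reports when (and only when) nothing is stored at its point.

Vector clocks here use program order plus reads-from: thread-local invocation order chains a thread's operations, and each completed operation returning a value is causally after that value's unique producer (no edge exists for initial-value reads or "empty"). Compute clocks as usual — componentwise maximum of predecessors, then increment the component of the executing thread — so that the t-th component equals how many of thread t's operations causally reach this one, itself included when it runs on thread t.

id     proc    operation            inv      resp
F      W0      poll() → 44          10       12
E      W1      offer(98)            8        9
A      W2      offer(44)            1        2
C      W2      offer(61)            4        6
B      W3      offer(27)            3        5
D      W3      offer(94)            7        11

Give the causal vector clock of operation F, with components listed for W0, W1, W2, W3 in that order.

root op B, invoked 3: fresh clock plus W3's own tick → (0, 0, 0, 1)
root op A, invoked 1: fresh clock plus W2's own tick → (0, 0, 1, 0)
root op E, invoked 8: fresh clock plus W1's own tick → (0, 1, 0, 0)
from VC(B)=(0, 0, 0, 1), D (invoked 7) maxes components and bumps W3 → (0, 0, 0, 2)
from VC(A)=(0, 0, 1, 0), C (invoked 4) maxes components and bumps W2 → (0, 0, 2, 0)
from VC(A)=(0, 0, 1, 0), F (invoked 10) maxes components and bumps W0 → (1, 0, 1, 0)
target: VC(F) = (1, 0, 1, 0)

(1, 0, 1, 0)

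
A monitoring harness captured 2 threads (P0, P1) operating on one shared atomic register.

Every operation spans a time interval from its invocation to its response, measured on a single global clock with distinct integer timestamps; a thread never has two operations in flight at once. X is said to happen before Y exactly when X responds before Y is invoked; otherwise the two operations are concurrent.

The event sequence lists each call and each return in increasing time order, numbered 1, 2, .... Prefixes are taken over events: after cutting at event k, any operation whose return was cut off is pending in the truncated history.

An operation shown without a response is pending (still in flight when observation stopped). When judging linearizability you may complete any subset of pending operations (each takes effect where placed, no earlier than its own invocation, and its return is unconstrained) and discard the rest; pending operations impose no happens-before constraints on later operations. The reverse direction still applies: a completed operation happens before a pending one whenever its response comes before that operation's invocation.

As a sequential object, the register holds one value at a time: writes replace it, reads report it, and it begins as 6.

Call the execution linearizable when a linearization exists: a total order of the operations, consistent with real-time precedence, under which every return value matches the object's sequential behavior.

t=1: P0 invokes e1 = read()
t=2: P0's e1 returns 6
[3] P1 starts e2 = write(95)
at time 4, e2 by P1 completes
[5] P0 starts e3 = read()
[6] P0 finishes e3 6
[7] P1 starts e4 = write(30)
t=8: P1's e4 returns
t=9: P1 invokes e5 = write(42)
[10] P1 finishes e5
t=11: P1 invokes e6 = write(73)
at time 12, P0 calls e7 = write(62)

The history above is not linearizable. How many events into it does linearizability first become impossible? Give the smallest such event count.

6

a valid linearization of events 1..5 exists, for instance e1, e2:
step 1: e1 read() → 6 — value 6
step 2: e2 write(95) — value 95
include event 6 — e3 responding at 6 — and every candidate order breaks
for example e1, e2, e3 fails at step 3: e3 read() → 6 is not legal there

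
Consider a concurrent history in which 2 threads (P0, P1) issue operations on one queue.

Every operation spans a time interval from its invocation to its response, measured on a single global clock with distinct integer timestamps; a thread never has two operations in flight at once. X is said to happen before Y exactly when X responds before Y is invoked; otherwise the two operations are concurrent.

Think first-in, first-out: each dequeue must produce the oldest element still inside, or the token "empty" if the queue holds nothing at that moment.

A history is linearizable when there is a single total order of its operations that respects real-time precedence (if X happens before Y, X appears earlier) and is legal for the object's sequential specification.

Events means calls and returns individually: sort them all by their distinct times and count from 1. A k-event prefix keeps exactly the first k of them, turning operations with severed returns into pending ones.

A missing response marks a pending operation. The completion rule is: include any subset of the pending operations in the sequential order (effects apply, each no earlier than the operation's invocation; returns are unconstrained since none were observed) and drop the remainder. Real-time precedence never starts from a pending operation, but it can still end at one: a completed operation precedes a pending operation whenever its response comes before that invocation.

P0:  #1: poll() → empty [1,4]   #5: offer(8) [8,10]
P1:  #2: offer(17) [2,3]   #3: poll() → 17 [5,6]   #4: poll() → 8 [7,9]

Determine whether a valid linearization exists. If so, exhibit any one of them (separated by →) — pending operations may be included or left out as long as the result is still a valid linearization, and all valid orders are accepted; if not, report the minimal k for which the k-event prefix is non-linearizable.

linearizable — witness: #1 → #2 → #3 → #5 → #4

1. #1 poll() → empty, leaving queue <>
2. #2 offer(17), leaving queue <17>
3. #3 poll() → 17, leaving queue <>
4. #5 offer(8), leaving queue <8>
5. #4 poll() → 8, leaving queue <>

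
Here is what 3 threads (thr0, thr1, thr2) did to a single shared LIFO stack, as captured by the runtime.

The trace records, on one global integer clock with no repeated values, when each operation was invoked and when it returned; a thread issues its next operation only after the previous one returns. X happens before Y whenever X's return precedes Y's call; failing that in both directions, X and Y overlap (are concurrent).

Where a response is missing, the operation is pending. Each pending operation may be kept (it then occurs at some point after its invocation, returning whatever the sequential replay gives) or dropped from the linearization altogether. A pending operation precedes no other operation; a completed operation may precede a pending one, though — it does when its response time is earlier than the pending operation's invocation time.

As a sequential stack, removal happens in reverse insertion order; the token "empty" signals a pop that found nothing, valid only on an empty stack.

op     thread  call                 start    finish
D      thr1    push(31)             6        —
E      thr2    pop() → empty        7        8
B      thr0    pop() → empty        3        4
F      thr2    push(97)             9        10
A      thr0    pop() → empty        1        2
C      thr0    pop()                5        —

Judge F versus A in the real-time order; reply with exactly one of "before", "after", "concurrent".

after

F spans [9,10], A spans [1,2]
resp(A)=2 < inv(F)=9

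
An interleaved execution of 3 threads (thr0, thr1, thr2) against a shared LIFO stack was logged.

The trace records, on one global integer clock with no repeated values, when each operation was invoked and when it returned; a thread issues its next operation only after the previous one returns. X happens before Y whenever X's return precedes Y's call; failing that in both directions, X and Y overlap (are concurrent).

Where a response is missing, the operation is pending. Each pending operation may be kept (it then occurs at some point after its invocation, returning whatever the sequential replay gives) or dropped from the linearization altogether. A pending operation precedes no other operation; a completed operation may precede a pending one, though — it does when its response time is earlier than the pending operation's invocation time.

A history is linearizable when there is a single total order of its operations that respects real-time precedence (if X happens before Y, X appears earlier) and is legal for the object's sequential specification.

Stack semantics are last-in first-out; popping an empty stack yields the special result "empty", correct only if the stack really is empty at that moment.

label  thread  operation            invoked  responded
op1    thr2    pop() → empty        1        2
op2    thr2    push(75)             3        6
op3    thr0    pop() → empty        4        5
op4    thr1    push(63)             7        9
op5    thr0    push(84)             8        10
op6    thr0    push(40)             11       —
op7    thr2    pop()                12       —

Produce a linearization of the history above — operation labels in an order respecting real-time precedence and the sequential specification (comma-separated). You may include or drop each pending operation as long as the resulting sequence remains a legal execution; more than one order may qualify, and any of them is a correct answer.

op1, op3, op2, op4, op5

after step 1 (op1 pop() → empty): stack <>
after step 2 (op3 pop() → empty): stack <>
after step 3 (op2 push(75)): stack <75>
after step 4 (op4 push(63)): stack <75,63>
after step 5 (op5 push(84)): stack <75,63,84>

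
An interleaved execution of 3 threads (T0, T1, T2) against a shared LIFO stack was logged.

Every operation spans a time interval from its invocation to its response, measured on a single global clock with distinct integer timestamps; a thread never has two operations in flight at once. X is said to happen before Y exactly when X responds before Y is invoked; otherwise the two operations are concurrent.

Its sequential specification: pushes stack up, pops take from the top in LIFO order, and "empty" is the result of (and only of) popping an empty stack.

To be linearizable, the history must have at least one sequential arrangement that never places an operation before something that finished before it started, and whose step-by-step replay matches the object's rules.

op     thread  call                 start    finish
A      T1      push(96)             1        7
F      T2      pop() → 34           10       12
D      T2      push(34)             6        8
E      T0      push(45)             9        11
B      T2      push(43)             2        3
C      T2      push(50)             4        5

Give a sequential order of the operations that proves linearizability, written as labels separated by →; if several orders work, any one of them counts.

A → B → C → D → F → E

step 1: A push(96) — stack <96>
step 2: B push(43) — stack <96,43>
step 3: C push(50) — stack <96,43,50>
step 4: D push(34) — stack <96,43,50,34>
step 5: F pop() → 34 — stack <96,43,50>
step 6: E push(45) — stack <96,43,50,45>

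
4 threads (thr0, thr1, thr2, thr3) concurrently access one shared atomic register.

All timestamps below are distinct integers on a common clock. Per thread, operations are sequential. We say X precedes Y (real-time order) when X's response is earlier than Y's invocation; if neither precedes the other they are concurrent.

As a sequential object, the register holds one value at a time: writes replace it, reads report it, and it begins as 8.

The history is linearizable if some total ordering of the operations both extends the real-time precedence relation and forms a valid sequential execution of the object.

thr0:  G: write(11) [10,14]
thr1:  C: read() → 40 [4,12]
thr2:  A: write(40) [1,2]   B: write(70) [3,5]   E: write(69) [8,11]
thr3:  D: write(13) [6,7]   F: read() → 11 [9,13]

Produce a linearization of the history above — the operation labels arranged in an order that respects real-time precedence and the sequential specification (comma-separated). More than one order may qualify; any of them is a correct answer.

after step 1 (A write(40)): value 40
after step 2 (C read() → 40): value 40
after step 3 (B write(70)): value 70
after step 4 (D write(13)): value 13
after step 5 (E write(69)): value 69
after step 6 (G write(11)): value 11
after step 7 (F read() → 11): value 11

A, C, B, D, E, G, F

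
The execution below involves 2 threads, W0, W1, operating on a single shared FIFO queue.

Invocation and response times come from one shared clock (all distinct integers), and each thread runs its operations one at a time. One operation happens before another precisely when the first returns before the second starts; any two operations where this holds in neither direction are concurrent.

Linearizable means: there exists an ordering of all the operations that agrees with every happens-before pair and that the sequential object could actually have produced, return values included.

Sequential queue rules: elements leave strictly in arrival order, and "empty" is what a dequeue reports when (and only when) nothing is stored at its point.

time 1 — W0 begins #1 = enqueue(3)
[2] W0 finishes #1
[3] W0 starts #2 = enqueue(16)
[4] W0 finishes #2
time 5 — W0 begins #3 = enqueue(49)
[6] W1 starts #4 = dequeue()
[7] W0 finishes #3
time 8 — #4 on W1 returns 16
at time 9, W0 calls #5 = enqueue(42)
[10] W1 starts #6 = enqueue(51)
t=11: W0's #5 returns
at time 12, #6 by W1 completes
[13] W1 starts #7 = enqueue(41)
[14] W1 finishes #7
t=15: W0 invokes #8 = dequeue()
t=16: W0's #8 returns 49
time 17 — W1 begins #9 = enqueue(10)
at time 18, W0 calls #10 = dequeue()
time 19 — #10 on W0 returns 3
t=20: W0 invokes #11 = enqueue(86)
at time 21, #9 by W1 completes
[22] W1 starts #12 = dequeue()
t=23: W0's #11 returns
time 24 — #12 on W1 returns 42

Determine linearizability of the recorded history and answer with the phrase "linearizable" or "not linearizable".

not linearizable

prefix check: 1..7 passes, 1..8 fails once #4's time-8 response joins
every one of the 2 real-time-consistent orders over 4 completed FIFO queue ops fails the sequential spec
take #1, #2, #3, #4: step 4 already fails, because #4 dequeue() → 16 cannot occur there
take #1, #2, #4, #3: step 3 already fails, because #4 dequeue() → 16 cannot occur there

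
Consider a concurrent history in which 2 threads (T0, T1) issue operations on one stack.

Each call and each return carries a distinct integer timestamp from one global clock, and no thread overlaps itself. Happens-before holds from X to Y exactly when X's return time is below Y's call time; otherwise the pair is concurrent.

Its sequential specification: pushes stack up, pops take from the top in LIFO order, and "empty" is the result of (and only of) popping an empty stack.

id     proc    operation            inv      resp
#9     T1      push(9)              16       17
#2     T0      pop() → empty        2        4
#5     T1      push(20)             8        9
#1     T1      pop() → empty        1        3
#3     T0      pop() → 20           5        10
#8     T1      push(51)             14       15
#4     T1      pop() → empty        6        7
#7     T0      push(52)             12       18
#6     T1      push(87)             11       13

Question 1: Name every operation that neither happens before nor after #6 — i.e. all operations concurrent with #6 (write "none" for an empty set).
#7

#6 spans [11,13]: anything still running between times 11 and 13 counts as concurrent
#1 [1,3]: before
#2 [2,4]: before
#3 [5,10]: before
#4 [6,7]: before
#5 [8,9]: before
#7 [12,18]: concurrent
#8 [14,15]: after
#9 [16,17]: after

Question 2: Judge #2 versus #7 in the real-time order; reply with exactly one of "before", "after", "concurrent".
before

#2 spans [2,4], #7 spans [12,18]
resp(#2)=4 < inv(#7)=12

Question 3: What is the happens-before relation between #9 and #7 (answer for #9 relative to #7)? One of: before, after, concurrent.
concurrent

#9 spans [16,17], #7 spans [12,18]
the intervals overlap in both directions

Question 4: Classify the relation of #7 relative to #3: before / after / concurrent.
after

#7 spans [12,18], #3 spans [5,10]
resp(#3)=10 < inv(#7)=12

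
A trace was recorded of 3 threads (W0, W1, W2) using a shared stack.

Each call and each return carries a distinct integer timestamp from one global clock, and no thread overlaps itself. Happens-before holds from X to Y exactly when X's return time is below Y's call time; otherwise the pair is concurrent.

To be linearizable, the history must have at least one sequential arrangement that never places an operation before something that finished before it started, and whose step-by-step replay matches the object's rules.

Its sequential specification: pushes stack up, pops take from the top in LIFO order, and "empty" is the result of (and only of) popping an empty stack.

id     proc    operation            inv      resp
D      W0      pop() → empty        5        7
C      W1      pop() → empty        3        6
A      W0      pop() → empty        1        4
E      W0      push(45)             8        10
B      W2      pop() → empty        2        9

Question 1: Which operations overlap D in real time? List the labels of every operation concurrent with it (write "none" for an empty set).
B, C

D spans [5,7]: anything still running between times 5 and 7 counts as concurrent
A [1,4]: before
B [2,9]: concurrent
C [3,6]: concurrent
E [8,10]: after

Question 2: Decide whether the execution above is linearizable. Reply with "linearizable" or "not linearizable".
linearizable

a witness: A, B, C, D, E
1. A pop() → empty, leaving stack <>
2. B pop() → empty, leaving stack <>
3. C pop() → empty, leaving stack <>
4. D pop() → empty, leaving stack <>
5. E push(45), leaving stack <45>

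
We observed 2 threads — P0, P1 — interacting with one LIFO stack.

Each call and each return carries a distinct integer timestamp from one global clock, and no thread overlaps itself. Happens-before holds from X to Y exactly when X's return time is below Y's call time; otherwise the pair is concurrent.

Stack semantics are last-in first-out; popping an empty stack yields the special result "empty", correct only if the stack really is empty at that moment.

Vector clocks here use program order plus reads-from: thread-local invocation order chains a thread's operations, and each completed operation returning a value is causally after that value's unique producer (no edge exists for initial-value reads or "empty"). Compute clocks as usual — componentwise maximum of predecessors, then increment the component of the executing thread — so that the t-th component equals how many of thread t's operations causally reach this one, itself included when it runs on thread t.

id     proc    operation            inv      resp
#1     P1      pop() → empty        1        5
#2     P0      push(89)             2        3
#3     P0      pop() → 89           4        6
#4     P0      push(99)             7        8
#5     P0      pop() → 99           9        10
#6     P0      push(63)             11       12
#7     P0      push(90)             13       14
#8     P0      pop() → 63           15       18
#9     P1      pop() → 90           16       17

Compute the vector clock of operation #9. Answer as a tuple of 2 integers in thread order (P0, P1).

no predecessors for #1 (invoked 1): P1 increments from zero → (0, 1)
no predecessors for #2 (invoked 2): P0 increments from zero → (1, 0)
#3, invoked 4, takes VC(#2)=(1, 0) under max, adds 1 for P0 → (2, 0)
#4, invoked 7, takes VC(#3)=(2, 0) under max, adds 1 for P0 → (3, 0)
#5, invoked 9, takes VC(#4)=(3, 0) under max, adds 1 for P0 → (4, 0)
#6, invoked 11, takes VC(#5)=(4, 0) under max, adds 1 for P0 → (5, 0)
#7, invoked 13, takes VC(#6)=(5, 0) under max, adds 1 for P0 → (6, 0)
#8, invoked 15, takes VC(#6)=(5, 0), VC(#7)=(6, 0) under max, adds 1 for P0 → (7, 0)
#9, invoked 16, takes VC(#1)=(0, 1), VC(#7)=(6, 0) under max, adds 1 for P1 → (6, 2)
target: VC(#9) = (6, 2)

(6, 2)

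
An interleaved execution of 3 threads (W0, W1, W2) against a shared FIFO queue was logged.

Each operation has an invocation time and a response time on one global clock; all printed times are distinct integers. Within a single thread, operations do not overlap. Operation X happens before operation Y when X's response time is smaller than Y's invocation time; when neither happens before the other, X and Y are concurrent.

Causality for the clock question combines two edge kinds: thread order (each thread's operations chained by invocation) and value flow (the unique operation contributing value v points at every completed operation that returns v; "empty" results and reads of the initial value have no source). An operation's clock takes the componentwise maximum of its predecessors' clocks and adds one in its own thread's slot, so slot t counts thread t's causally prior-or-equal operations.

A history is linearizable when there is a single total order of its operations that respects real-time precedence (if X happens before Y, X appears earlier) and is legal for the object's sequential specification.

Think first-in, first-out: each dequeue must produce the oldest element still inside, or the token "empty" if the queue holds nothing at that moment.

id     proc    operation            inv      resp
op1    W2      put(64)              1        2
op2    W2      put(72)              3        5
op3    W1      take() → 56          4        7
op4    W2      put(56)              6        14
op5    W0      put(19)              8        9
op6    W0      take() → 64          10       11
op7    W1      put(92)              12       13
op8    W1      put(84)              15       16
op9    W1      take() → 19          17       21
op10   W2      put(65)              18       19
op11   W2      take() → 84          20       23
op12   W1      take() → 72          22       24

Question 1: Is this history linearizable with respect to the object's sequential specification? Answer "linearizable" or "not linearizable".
events 1..6 are fine; event 7 — the response of op3 at time 7 — makes the prefix non-linearizable
no legal order exists: 2 real-time-consistent candidates over 3 completed FIFO queue operations, all rejected
every completion of the 1 pending operation (op4) was checked; none linearizes
one such order, op1, op2, op3 (pending dropped), breaks at step 3 where op3 take() → 56 is illegal
one such order, op1, op3, op2 (pending dropped), breaks at step 2 where op3 take() → 56 is illegal

not linearizable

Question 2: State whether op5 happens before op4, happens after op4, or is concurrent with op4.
op5 spans [8,9], op4 spans [6,14]
the intervals overlap in both directions

concurrent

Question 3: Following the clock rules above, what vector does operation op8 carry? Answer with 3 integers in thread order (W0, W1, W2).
no predecessors for op1 (invoked 1): W2 increments from zero → (0, 0, 1)
no predecessors for op5 (invoked 8): W0 increments from zero → (1, 0, 0)
VC(op2, invoked at 3): max of VC(op1)=(0, 0, 1), then +1 on thread W2 → (0, 0, 2)
VC(op4, invoked at 6): max of VC(op2)=(0, 0, 2), then +1 on thread W2 → (0, 0, 3)
VC(op6, invoked at 10): max of VC(op1)=(0, 0, 1), VC(op5)=(1, 0, 0), then +1 on thread W0 → (2, 0, 1)
VC(op10, invoked at 18): max of VC(op4)=(0, 0, 3), then +1 on thread W2 → (0, 0, 4)
VC(op3, invoked at 4): max of VC(op4)=(0, 0, 3), then +1 on thread W1 → (0, 1, 3)
VC(op7, invoked at 12): max of VC(op3)=(0, 1, 3), then +1 on thread W1 → (0, 2, 3)
VC(op8, invoked at 15): max of VC(op7)=(0, 2, 3), then +1 on thread W1 → (0, 3, 3)
VC(op11, invoked at 20): max of VC(op8)=(0, 3, 3), VC(op10)=(0, 0, 4), then +1 on thread W2 → (0, 3, 5)
VC(op9, invoked at 17): max of VC(op5)=(1, 0, 0), VC(op8)=(0, 3, 3), then +1 on thread W1 → (1, 4, 3)
VC(op12, invoked at 22): max of VC(op2)=(0, 0, 2), VC(op9)=(1, 4, 3), then +1 on thread W1 → (1, 5, 3)
target: VC(op8) = (0, 3, 3)

(0, 3, 3)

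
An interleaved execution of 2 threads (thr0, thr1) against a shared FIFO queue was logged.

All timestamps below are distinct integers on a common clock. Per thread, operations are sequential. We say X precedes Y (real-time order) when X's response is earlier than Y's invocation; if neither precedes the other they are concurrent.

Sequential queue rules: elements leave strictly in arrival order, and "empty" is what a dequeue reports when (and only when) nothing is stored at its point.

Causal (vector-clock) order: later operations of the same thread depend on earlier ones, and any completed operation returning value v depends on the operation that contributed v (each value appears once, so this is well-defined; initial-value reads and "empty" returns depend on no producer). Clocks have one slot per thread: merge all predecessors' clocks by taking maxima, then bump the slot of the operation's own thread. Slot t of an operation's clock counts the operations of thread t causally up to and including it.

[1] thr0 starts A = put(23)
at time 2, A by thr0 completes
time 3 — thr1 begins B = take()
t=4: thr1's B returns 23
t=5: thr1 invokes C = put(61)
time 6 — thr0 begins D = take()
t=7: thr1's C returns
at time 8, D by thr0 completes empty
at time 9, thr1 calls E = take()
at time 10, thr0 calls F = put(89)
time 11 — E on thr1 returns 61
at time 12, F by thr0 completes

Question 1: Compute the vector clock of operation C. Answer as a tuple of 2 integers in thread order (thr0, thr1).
Answer: (1, 2)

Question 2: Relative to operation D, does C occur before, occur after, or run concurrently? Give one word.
Answer: concurrent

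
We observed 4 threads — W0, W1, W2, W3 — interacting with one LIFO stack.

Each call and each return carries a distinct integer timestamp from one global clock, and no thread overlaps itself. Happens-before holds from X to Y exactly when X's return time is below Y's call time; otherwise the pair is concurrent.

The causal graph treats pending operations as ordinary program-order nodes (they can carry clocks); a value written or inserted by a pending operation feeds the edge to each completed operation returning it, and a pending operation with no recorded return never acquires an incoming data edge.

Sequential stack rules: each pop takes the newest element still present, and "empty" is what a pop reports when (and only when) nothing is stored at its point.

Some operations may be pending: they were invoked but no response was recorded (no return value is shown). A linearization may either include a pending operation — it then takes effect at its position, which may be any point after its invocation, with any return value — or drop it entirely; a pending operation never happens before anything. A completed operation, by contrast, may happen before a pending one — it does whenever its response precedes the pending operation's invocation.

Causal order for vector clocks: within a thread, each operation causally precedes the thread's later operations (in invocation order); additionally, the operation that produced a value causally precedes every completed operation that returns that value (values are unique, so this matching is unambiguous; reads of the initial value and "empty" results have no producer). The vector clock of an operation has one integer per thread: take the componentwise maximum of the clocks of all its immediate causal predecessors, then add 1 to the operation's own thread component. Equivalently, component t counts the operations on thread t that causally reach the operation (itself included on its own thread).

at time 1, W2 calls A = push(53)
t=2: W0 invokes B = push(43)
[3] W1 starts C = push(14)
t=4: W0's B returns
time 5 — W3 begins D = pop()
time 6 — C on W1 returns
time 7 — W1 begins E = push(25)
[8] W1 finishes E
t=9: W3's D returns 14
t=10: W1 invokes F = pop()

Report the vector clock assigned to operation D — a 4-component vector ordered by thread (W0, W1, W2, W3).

root op A, invoked 1: fresh clock plus W2's own tick → (0, 0, 1, 0)
root op C, invoked 3: fresh clock plus W1's own tick → (0, 1, 0, 0)
root op B, invoked 2: fresh clock plus W0's own tick → (1, 0, 0, 0)
VC(D, invoked at 5): max of VC(C)=(0, 1, 0, 0), then +1 on thread W3 → (0, 1, 0, 1)
VC(E, invoked at 7): max of VC(C)=(0, 1, 0, 0), then +1 on thread W1 → (0, 2, 0, 0)
VC(F, invoked at 10): max of VC(E)=(0, 2, 0, 0), then +1 on thread W1 → (0, 3, 0, 0)
target: VC(D) = (0, 1, 0, 1)

(0, 1, 0, 1)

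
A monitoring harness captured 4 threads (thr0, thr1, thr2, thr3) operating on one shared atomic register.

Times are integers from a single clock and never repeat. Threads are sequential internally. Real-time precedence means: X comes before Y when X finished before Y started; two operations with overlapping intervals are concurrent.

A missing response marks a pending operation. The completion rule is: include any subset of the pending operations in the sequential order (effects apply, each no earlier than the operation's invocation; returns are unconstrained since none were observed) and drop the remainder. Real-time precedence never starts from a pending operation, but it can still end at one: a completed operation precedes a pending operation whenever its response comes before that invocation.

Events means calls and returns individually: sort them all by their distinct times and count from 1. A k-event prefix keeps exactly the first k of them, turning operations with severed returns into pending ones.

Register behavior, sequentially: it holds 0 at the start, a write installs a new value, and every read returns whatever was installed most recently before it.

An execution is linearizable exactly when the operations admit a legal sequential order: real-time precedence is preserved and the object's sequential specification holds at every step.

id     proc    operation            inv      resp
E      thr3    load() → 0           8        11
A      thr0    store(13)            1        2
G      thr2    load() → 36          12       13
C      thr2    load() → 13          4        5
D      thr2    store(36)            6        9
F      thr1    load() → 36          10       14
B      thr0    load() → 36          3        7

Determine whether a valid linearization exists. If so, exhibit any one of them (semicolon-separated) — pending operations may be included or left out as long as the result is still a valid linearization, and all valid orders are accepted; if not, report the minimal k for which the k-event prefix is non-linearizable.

events 1..10 are fine; event 11 — the response of E at time 11 — makes the prefix non-linearizable
5 orders of the 5 completed atomic register ops respect real time; none is legal
every completion of the 1 pending operation (F) was checked; none linearizes
sample order A, B, C, D, E (pending dropped) stalls at step 2 — B load() → 36 has no legal effect
sample order A, B, C, E, D (pending dropped) stalls at step 2 — B load() → 36 has no legal effect

not linearizable — minimal violating prefix: 11 events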